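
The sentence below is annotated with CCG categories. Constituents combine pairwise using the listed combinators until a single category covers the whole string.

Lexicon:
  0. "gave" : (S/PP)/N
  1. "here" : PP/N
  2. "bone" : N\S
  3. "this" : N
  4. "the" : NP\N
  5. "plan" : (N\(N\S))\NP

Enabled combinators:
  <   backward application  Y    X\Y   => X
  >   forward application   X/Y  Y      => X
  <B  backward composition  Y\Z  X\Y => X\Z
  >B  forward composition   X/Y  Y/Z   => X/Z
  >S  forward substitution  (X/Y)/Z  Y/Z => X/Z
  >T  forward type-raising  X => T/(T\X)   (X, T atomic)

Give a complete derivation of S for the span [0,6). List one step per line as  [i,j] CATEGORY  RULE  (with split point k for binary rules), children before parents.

[0,6] S   >
  [0,2] S/N   >S
    [0,1] "gave" : (S/PP)/N
    [1,2] "here" : PP/N
  [2,6] N   <
    [2,3] "bone" : N\S
    [3,6] N\(N\S)   <
      [3,5] NP   <
        [3,4] "this" : N
        [4,5] "the" : NP\N
      [5,6] "plan" : (N\(N\S))\NP

[0,1] (S/PP)/N  lex  "gave"
[1,2] PP/N  lex  "here"
[0,2] S/N  >S  k=1
[2,3] N\S  lex  "bone"
[3,4] N  lex  "this"
[4,5] NP\N  lex  "the"
[3,5] NP  <  k=4
[5,6] (N\(N\S))\NP  lex  "plan"
[3,6] N\(N\S)  <  k=5
[2,6] N  <  k=3
[0,6] S  >  k=2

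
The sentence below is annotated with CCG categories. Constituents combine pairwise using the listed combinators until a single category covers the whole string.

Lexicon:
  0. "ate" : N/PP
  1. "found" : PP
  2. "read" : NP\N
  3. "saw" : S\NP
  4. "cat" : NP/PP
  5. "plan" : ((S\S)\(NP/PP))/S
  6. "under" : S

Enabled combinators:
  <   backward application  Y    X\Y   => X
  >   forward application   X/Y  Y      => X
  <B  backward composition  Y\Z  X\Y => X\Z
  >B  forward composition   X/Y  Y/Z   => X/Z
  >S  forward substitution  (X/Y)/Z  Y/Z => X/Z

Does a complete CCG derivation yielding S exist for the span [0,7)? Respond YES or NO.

[0,7] S   <
  [0,3] NP   <
    [0,2] N   >
      [0,1] "ate" : N/PP
      [1,2] "found" : PP
    [2,3] "read" : NP\N
  [3,7] S\NP   <B
    [3,4] "saw" : S\NP
    [4,7] S\S   <
      [4,5] "cat" : NP/PP
      [5,7] (S\S)\(NP/PP)   >
        [5,6] "plan" : ((S\S)\(NP/PP))/S
        [6,7] "under" : S

YES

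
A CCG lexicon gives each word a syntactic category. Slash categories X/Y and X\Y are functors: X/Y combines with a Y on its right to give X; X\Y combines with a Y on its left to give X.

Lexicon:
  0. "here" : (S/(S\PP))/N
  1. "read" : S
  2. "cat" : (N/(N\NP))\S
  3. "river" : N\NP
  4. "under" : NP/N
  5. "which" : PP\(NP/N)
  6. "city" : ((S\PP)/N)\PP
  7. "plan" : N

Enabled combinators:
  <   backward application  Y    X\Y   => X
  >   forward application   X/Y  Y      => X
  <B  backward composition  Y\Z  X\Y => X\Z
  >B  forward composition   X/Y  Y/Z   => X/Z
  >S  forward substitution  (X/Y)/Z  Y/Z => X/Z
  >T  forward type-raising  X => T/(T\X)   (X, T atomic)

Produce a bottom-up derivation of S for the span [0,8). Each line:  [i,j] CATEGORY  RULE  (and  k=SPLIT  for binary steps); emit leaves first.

[0,1] (S/(S\PP))/N  lex  "here"
[1,2] S  lex  "read"
[2,3] (N/(N\NP))\S  lex  "cat"
[1,3] N/(N\NP)  <  k=2
[3,4] N\NP  lex  "river"
[1,4] N  >  k=3
[0,4] S/(S\PP)  >  k=1
[4,5] NP/N  lex  "under"
[5,6] PP\(NP/N)  lex  "which"
[4,6] PP  <  k=5
[6,7] ((S\PP)/N)\PP  lex  "city"
[4,7] (S\PP)/N  <  k=6
[7,8] N  lex  "plan"
[4,8] S\PP  >  k=7
[0,8] S  >  k=4

[0,8] S   >
  [0,4] S/(S\PP)   >
    [0,1] "here" : (S/(S\PP))/N
    [1,4] N   >
      [1,3] N/(N\NP)   <
        [1,2] "read" : S
        [2,3] "cat" : (N/(N\NP))\S
      [3,4] "river" : N\NP
  [4,8] S\PP   >
    [4,7] (S\PP)/N   <
      [4,6] PP   <
        [4,5] "under" : NP/N
        [5,6] "which" : PP\(NP/N)
      [6,7] "city" : ((S\PP)/N)\PP
    [7,8] "plan" : N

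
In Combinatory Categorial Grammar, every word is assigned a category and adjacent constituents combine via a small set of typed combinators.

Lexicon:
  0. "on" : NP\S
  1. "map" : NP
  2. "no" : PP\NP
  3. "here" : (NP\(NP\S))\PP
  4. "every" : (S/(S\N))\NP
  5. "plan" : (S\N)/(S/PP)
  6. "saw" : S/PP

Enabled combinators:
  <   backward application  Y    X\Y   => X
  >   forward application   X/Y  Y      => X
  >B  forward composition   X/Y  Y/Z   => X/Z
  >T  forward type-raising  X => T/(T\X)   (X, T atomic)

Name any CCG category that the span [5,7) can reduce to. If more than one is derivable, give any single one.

S\N

[0,7] S   >
  [0,5] S/(S\N)   <
    [0,4] NP   <
      [0,1] "on" : NP\S
      [1,4] NP\(NP\S)   <
        [1,3] PP   <
          [1,2] "map" : NP
          [2,3] "no" : PP\NP
        [3,4] "here" : (NP\(NP\S))\PP
    [4,5] "every" : (S/(S\N))\NP
  [5,7] S\N   >
    [5,6] "plan" : (S\N)/(S/PP)
    [6,7] "saw" : S/PP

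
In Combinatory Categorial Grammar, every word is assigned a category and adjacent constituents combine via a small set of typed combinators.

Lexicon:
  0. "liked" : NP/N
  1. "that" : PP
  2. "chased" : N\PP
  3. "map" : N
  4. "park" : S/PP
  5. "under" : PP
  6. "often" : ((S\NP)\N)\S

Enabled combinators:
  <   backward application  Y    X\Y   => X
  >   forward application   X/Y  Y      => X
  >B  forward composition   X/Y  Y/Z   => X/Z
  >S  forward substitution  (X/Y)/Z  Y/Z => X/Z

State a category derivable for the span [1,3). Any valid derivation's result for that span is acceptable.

[0,7] S   <
  [0,3] NP   >
    [0,1] "liked" : NP/N
    [1,3] N   <
      [1,2] "that" : PP
      [2,3] "chased" : N\PP
  [3,7] S\NP   <
    [3,4] "map" : N
    [4,7] (S\NP)\N   <
      [4,6] S   >
        [4,5] "park" : S/PP
        [5,6] "under" : PP
      [6,7] "often" : ((S\NP)\N)\S

N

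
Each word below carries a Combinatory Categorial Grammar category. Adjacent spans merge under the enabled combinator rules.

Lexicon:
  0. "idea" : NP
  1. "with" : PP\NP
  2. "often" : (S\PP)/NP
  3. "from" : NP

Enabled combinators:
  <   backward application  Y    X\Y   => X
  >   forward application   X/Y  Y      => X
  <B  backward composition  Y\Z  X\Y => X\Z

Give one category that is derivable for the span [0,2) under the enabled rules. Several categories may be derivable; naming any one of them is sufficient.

[0,4] S   <
  [0,2] PP   <
    [0,1] "idea" : NP
    [1,2] "with" : PP\NP
  [2,4] S\PP   >
    [2,3] "often" : (S\PP)/NP
    [3,4] "from" : NP

PP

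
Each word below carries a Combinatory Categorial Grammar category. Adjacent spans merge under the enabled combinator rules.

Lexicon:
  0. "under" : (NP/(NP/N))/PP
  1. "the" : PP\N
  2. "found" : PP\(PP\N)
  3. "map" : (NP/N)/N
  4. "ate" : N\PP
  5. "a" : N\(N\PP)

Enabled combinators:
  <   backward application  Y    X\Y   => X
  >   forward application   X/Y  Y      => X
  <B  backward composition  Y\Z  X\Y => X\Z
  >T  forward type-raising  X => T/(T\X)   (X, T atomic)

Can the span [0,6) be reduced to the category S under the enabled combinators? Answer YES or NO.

(NP/(NP/N))/PP PP\N PP\(PP\N) (NP/N)/N N\PP N\(N\PP)
CKY chart[0,6] = {N/(N\NP), NP, NP/(NP\NP), PP/(PP\NP), S/(S\NP)}; S ∉ chart

NO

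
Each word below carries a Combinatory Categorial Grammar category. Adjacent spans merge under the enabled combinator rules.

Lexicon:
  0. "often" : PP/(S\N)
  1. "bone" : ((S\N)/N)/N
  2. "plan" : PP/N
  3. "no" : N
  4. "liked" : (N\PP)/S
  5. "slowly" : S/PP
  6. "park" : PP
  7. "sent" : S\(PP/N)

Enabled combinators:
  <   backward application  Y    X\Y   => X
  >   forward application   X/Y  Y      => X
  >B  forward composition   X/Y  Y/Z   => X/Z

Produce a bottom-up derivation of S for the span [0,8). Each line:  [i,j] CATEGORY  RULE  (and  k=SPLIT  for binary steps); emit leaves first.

[0,1] PP/(S\N)  lex  "often"
[1,2] ((S\N)/N)/N  lex  "bone"
[2,3] PP/N  lex  "plan"
[3,4] N  lex  "no"
[2,4] PP  >  k=3
[4,5] (N\PP)/S  lex  "liked"
[5,6] S/PP  lex  "slowly"
[6,7] PP  lex  "park"
[5,7] S  >  k=6
[4,7] N\PP  >  k=5
[2,7] N  <  k=4
[1,7] (S\N)/N  >  k=2
[0,7] PP/N  >B  k=1
[7,8] S\(PP/N)  lex  "sent"
[0,8] S  <  k=7

[0,8] S   <
  [0,7] PP/N   >B
    [0,1] "often" : PP/(S\N)
    [1,7] (S\N)/N   >
      [1,2] "bone" : ((S\N)/N)/N
      [2,7] N   <
        [2,4] PP   >
          [2,3] "plan" : PP/N
          [3,4] "no" : N
        [4,7] N\PP   >
          [4,5] "liked" : (N\PP)/S
          [5,7] S   >
            [5,6] "slowly" : S/PP
            [6,7] "park" : PP
  [7,8] "sent" : S\(PP/N)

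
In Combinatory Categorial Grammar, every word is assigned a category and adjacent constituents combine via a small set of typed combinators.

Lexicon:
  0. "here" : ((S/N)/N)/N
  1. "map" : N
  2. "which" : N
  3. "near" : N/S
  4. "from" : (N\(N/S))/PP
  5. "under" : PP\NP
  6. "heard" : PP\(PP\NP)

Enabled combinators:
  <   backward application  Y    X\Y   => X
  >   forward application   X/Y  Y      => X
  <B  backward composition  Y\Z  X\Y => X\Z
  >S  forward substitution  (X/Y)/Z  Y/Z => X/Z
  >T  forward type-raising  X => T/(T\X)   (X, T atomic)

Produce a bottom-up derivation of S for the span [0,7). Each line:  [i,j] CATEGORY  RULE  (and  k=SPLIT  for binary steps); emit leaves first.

[0,7] S   >
  [0,3] S/N   >
    [0,2] (S/N)/N   >
      [0,1] "here" : ((S/N)/N)/N
      [1,2] "map" : N
    [2,3] "which" : N
  [3,7] N   <
    [3,4] "near" : N/S
    [4,7] N\(N/S)   >
      [4,5] "from" : (N\(N/S))/PP
      [5,7] PP   <
        [5,6] "under" : PP\NP
        [6,7] "heard" : PP\(PP\NP)

[0,1] ((S/N)/N)/N  lex  "here"
[1,2] N  lex  "map"
[0,2] (S/N)/N  >  k=1
[2,3] N  lex  "which"
[0,3] S/N  >  k=2
[3,4] N/S  lex  "near"
[4,5] (N\(N/S))/PP  lex  "from"
[5,6] PP\NP  lex  "under"
[6,7] PP\(PP\NP)  lex  "heard"
[5,7] PP  <  k=6
[4,7] N\(N/S)  >  k=5
[3,7] N  <  k=4
[0,7] S  >  k=3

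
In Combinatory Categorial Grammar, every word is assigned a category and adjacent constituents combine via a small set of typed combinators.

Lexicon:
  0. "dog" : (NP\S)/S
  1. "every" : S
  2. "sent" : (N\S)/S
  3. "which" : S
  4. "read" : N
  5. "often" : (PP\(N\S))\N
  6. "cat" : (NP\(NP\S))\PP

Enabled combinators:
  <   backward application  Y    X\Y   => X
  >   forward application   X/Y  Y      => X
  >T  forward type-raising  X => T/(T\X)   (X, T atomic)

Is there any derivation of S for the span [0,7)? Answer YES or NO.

(NP\S)/S S (N\S)/S S N (PP\(N\S))\N (NP\(NP\S))\PP
CKY chart[0,7] = {N/(N\NP), NP, NP/(NP\NP), PP/(PP\NP), S/(S\NP)}; S ∉ chart

NO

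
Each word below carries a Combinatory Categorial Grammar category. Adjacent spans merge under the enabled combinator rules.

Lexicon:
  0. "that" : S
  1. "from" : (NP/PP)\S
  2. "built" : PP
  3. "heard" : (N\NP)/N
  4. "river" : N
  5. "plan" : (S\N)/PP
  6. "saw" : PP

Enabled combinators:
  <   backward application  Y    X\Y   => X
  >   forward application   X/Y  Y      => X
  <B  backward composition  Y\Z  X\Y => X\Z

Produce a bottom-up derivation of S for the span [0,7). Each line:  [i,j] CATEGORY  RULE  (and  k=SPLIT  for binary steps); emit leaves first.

[0,1] S  lex  "that"
[1,2] (NP/PP)\S  lex  "from"
[0,2] NP/PP  <  k=1
[2,3] PP  lex  "built"
[0,3] NP  >  k=2
[3,4] (N\NP)/N  lex  "heard"
[4,5] N  lex  "river"
[3,5] N\NP  >  k=4
[5,6] (S\N)/PP  lex  "plan"
[6,7] PP  lex  "saw"
[5,7] S\N  >  k=6
[3,7] S\NP  <B  k=5
[0,7] S  <  k=3

[0,7] S   <
  [0,3] NP   >
    [0,2] NP/PP   <
      [0,1] "that" : S
      [1,2] "from" : (NP/PP)\S
    [2,3] "built" : PP
  [3,7] S\NP   <B
    [3,5] N\NP   >
      [3,4] "heard" : (N\NP)/N
      [4,5] "river" : N
    [5,7] S\N   >
      [5,6] "plan" : (S\N)/PP
      [6,7] "saw" : PP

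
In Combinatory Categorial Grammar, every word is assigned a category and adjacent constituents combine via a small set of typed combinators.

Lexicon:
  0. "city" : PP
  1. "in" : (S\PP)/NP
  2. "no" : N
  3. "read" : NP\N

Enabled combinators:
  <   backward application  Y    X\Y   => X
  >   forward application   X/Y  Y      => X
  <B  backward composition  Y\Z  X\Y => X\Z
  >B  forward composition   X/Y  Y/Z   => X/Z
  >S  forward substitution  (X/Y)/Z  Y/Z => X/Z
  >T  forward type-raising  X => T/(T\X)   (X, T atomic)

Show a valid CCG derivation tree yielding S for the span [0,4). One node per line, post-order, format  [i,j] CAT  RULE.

[0,4] S   >
  [0,2] S/NP   >B
    [0,1] S/(S\PP)   >T
      [0,1] "city" : PP
    [1,2] "in" : (S\PP)/NP
  [2,4] NP   >
    [2,3] NP/(NP\N)   >T
      [2,3] "no" : N
    [3,4] "read" : NP\N

[0,1] PP  lex  "city"
[0,1] S/(S\PP)  >T
[1,2] (S\PP)/NP  lex  "in"
[0,2] S/NP  >B  k=1
[2,3] N  lex  "no"
[2,3] NP/(NP\N)  >T
[3,4] NP\N  lex  "read"
[2,4] NP  >  k=3
[0,4] S  >  k=2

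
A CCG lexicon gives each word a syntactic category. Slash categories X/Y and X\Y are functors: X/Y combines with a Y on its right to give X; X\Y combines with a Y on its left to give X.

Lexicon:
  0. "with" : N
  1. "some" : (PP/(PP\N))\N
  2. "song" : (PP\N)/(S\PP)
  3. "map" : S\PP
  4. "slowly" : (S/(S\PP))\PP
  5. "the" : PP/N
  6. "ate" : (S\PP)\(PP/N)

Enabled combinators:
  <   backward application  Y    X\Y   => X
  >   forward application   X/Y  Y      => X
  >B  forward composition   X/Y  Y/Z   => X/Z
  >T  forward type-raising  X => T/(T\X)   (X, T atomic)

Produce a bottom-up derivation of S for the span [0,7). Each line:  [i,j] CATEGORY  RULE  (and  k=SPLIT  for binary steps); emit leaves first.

[0,7] S   >
  [0,5] S/(S\PP)   <
    [0,4] PP   >
      [0,2] PP/(PP\N)   <
        [0,1] "with" : N
        [1,2] "some" : (PP/(PP\N))\N
      [2,4] PP\N   >
        [2,3] "song" : (PP\N)/(S\PP)
        [3,4] "map" : S\PP
    [4,5] "slowly" : (S/(S\PP))\PP
  [5,7] S\PP   <
    [5,6] "the" : PP/N
    [6,7] "ate" : (S\PP)\(PP/N)

[0,1] N  lex  "with"
[1,2] (PP/(PP\N))\N  lex  "some"
[0,2] PP/(PP\N)  <  k=1
[2,3] (PP\N)/(S\PP)  lex  "song"
[3,4] S\PP  lex  "map"
[2,4] PP\N  >  k=3
[0,4] PP  >  k=2
[4,5] (S/(S\PP))\PP  lex  "slowly"
[0,5] S/(S\PP)  <  k=4
[5,6] PP/N  lex  "the"
[6,7] (S\PP)\(PP/N)  lex  "ate"
[5,7] S\PP  <  k=6
[0,7] S  >  k=5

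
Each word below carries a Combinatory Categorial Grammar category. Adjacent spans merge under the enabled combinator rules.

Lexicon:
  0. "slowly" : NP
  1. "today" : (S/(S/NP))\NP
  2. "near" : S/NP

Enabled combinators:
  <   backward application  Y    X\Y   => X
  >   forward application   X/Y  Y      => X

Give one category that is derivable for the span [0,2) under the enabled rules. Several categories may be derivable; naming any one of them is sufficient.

S/(S/NP)

[0,3] S   >
  [0,2] S/(S/NP)   <
    [0,1] "slowly" : NP
    [1,2] "today" : (S/(S/NP))\NP
  [2,3] "near" : S/NP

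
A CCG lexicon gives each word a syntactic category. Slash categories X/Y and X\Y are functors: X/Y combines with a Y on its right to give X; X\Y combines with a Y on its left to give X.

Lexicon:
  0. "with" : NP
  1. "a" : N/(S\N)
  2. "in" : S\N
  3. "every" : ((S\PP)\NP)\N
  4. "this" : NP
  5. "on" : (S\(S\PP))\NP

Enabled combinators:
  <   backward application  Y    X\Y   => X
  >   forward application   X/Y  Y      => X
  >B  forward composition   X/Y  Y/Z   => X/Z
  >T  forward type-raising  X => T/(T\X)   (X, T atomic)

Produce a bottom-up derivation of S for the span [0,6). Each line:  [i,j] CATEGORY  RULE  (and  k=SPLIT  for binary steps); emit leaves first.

[0,6] S   <
  [0,4] S\PP   <
    [0,1] "with" : NP
    [1,4] (S\PP)\NP   <
      [1,3] N   >
        [1,2] "a" : N/(S\N)
        [2,3] "in" : S\N
      [3,4] "every" : ((S\PP)\NP)\N
  [4,6] S\(S\PP)   <
    [4,5] "this" : NP
    [5,6] "on" : (S\(S\PP))\NP

[0,1] NP  lex  "with"
[1,2] N/(S\N)  lex  "a"
[2,3] S\N  lex  "in"
[1,3] N  >  k=2
[3,4] ((S\PP)\NP)\N  lex  "every"
[1,4] (S\PP)\NP  <  k=3
[0,4] S\PP  <  k=1
[4,5] NP  lex  "this"
[5,6] (S\(S\PP))\NP  lex  "on"
[4,6] S\(S\PP)  <  k=5
[0,6] S  <  k=4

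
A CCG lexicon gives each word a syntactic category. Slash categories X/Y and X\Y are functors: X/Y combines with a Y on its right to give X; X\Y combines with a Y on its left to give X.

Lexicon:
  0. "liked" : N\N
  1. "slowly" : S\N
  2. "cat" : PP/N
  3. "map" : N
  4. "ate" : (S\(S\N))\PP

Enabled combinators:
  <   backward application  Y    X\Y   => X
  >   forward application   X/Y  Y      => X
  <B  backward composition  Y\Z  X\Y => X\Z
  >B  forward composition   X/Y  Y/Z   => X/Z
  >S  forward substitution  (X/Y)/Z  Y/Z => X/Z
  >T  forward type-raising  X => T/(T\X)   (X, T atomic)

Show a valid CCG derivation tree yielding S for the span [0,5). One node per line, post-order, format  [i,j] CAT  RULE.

[0,5] S   <
  [0,2] S\N   <B
    [0,1] "liked" : N\N
    [1,2] "slowly" : S\N
  [2,5] S\(S\N)   <
    [2,4] PP   >
      [2,3] "cat" : PP/N
      [3,4] "map" : N
    [4,5] "ate" : (S\(S\N))\PP

[0,1] N\N  lex  "liked"
[1,2] S\N  lex  "slowly"
[0,2] S\N  <B  k=1
[2,3] PP/N  lex  "cat"
[3,4] N  lex  "map"
[2,4] PP  >  k=3
[4,5] (S\(S\N))\PP  lex  "ate"
[2,5] S\(S\N)  <  k=4
[0,5] S  <  k=2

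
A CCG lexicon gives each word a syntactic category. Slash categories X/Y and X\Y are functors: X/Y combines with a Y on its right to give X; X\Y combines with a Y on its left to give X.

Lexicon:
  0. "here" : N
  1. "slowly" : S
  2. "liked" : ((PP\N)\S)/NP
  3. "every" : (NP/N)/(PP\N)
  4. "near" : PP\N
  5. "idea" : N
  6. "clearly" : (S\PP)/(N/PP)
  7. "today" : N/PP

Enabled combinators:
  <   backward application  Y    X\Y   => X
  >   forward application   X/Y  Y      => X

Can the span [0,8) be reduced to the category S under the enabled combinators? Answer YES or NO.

YES

[0,8] S   <
  [0,6] PP   <
    [0,1] "here" : N
    [1,6] PP\N   <
      [1,2] "slowly" : S
      [2,6] (PP\N)\S   >
        [2,3] "liked" : ((PP\N)\S)/NP
        [3,6] NP   >
          [3,5] NP/N   >
            [3,4] "every" : (NP/N)/(PP\N)
            [4,5] "near" : PP\N
          [5,6] "idea" : N
  [6,8] S\PP   >
    [6,7] "clearly" : (S\PP)/(N/PP)
    [7,8] "today" : N/PP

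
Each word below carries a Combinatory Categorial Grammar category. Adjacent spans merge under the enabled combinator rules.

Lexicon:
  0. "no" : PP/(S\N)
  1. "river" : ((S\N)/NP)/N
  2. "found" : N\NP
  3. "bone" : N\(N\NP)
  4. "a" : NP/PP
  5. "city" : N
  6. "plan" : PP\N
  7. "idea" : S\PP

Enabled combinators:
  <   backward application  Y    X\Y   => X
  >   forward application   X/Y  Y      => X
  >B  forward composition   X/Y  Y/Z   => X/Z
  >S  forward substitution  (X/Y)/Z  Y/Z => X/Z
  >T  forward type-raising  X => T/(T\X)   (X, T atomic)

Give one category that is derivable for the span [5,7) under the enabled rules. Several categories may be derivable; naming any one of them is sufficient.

[0,8] S   <
  [0,7] PP   >
    [0,1] "no" : PP/(S\N)
    [1,7] S\N   >
      [1,4] (S\N)/NP   >
        [1,2] "river" : ((S\N)/NP)/N
        [2,4] N   <
          [2,3] "found" : N\NP
          [3,4] "bone" : N\(N\NP)
      [4,7] NP   >
        [4,5] "a" : NP/PP
        [5,7] PP   <
          [5,6] "city" : N
          [6,7] "plan" : PP\N
  [7,8] "idea" : S\PP

PP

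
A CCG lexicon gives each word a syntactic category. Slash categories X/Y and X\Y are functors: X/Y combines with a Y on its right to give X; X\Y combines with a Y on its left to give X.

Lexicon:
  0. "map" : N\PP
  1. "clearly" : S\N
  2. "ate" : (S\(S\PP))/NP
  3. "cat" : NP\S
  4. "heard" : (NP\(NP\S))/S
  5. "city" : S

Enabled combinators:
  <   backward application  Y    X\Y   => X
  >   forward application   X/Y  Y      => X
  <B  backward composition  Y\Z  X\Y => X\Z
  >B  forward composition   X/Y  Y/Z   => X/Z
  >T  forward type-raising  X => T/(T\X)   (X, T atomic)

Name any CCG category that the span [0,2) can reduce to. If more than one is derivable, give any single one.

[0,6] S   <
  [0,2] S\PP   <B
    [0,1] "map" : N\PP
    [1,2] "clearly" : S\N
  [2,6] S\(S\PP)   >
    [2,3] "ate" : (S\(S\PP))/NP
    [3,6] NP   <
      [3,4] "cat" : NP\S
      [4,6] NP\(NP\S)   >
        [4,5] "heard" : (NP\(NP\S))/S
        [5,6] "city" : S

S\PP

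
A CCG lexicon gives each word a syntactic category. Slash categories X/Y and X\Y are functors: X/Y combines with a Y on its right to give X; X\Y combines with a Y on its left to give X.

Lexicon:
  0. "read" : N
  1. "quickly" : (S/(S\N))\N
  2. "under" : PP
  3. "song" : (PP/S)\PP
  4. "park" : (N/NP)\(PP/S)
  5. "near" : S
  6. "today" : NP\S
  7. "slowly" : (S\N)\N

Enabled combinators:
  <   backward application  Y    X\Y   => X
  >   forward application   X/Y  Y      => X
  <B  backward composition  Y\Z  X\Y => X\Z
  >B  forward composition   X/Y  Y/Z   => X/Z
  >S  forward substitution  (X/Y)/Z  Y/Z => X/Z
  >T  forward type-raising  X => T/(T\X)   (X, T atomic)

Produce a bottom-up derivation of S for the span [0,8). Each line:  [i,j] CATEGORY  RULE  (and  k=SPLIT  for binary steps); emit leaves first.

[0,1] N  lex  "read"
[1,2] (S/(S\N))\N  lex  "quickly"
[0,2] S/(S\N)  <  k=1
[2,3] PP  lex  "under"
[3,4] (PP/S)\PP  lex  "song"
[2,4] PP/S  <  k=3
[4,5] (N/NP)\(PP/S)  lex  "park"
[2,5] N/NP  <  k=4
[5,6] S  lex  "near"
[5,6] NP/(NP\S)  >T
[6,7] NP\S  lex  "today"
[5,7] NP  >  k=6
[2,7] N  >  k=5
[7,8] (S\N)\N  lex  "slowly"
[2,8] S\N  <  k=7
[0,8] S  >  k=2

[0,8] S   >
  [0,2] S/(S\N)   <
    [0,1] "read" : N
    [1,2] "quickly" : (S/(S\N))\N
  [2,8] S\N   <
    [2,7] N   >
      [2,5] N/NP   <
        [2,4] PP/S   <
          [2,3] "under" : PP
          [3,4] "song" : (PP/S)\PP
        [4,5] "park" : (N/NP)\(PP/S)
      [5,7] NP   >
        [5,6] NP/(NP\S)   >T
          [5,6] "near" : S
        [6,7] "today" : NP\S
    [7,8] "slowly" : (S\N)\N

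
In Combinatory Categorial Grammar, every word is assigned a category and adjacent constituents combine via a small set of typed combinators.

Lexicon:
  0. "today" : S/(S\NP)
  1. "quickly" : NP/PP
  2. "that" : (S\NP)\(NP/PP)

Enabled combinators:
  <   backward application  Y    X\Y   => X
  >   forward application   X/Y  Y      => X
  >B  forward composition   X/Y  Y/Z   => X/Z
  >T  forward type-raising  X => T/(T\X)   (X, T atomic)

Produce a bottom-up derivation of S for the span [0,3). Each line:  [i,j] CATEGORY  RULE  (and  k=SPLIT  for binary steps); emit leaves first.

[0,1] S/(S\NP)  lex  "today"
[1,2] NP/PP  lex  "quickly"
[2,3] (S\NP)\(NP/PP)  lex  "that"
[1,3] S\NP  <  k=2
[0,3] S  >  k=1

[0,3] S   >
  [0,1] "today" : S/(S\NP)
  [1,3] S\NP   <
    [1,2] "quickly" : NP/PP
    [2,3] "that" : (S\NP)\(NP/PP)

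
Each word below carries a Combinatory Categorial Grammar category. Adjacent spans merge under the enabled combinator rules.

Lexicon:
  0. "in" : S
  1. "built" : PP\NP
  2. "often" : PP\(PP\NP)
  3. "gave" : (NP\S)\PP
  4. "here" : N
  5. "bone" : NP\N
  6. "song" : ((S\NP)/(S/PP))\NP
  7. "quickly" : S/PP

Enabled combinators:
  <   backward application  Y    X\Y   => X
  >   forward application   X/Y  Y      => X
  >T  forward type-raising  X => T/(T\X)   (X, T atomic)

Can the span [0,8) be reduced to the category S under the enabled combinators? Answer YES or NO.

[0,8] S   <
  [0,4] NP   <
    [0,1] "in" : S
    [1,4] NP\S   <
      [1,3] PP   <
        [1,2] "built" : PP\NP
        [2,3] "often" : PP\(PP\NP)
      [3,4] "gave" : (NP\S)\PP
  [4,8] S\NP   >
    [4,7] (S\NP)/(S/PP)   <
      [4,6] NP   <
        [4,5] "here" : N
        [5,6] "bone" : NP\N
      [6,7] "song" : ((S\NP)/(S/PP))\NP
    [7,8] "quickly" : S/PP

YES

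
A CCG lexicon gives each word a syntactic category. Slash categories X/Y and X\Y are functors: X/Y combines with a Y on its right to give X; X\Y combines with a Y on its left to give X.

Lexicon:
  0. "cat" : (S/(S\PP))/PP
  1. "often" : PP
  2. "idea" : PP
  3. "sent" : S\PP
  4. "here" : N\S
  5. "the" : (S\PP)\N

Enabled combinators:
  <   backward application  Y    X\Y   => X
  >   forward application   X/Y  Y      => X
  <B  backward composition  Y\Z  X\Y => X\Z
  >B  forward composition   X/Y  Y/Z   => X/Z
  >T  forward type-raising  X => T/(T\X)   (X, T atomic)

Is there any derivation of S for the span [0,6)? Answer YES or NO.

[0,6] S   >
  [0,2] S/(S\PP)   >
    [0,1] "cat" : (S/(S\PP))/PP
    [1,2] "often" : PP
  [2,6] S\PP   <
    [2,5] N   <
      [2,3] "idea" : PP
      [3,5] N\PP   <B
        [3,4] "sent" : S\PP
        [4,5] "here" : N\S
    [5,6] "the" : (S\PP)\N

YES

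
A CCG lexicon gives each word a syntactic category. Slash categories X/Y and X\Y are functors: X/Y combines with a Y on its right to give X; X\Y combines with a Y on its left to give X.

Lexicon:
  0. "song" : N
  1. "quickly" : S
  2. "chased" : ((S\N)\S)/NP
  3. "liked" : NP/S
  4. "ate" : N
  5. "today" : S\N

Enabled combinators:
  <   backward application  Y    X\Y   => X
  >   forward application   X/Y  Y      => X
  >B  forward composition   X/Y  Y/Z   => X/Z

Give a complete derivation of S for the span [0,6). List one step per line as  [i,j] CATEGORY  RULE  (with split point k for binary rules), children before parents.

[0,6] S   <
  [0,1] "song" : N
  [1,6] S\N   <
    [1,2] "quickly" : S
    [2,6] (S\N)\S   >
      [2,3] "chased" : ((S\N)\S)/NP
      [3,6] NP   >
        [3,4] "liked" : NP/S
        [4,6] S   <
          [4,5] "ate" : N
          [5,6] "today" : S\N

[0,1] N  lex  "song"
[1,2] S  lex  "quickly"
[2,3] ((S\N)\S)/NP  lex  "chased"
[3,4] NP/S  lex  "liked"
[4,5] N  lex  "ate"
[5,6] S\N  lex  "today"
[4,6] S  <  k=5
[3,6] NP  >  k=4
[2,6] (S\N)\S  >  k=3
[1,6] S\N  <  k=2
[0,6] S  <  k=1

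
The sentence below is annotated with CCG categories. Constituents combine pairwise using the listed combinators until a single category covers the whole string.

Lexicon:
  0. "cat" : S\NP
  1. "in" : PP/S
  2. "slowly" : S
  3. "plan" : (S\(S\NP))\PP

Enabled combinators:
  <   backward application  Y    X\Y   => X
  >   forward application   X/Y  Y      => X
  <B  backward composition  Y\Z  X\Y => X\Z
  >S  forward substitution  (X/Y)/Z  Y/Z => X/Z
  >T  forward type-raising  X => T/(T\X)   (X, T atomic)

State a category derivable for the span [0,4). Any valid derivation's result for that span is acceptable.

S

[0,4] S   <
  [0,1] "cat" : S\NP
  [1,4] S\(S\NP)   <
    [1,3] PP   >
      [1,2] "in" : PP/S
      [2,3] "slowly" : S
    [3,4] "plan" : (S\(S\NP))\PP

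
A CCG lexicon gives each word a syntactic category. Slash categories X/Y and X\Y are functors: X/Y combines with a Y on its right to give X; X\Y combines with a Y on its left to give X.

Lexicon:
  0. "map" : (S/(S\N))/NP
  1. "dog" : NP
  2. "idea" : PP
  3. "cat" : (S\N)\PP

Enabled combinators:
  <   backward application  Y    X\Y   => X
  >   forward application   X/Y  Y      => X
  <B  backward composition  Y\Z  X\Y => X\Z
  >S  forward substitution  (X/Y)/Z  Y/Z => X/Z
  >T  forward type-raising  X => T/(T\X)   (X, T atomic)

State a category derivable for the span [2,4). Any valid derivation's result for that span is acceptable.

[0,4] S   >
  [0,2] S/(S\N)   >
    [0,1] "map" : (S/(S\N))/NP
    [1,2] "dog" : NP
  [2,4] S\N   <
    [2,3] "idea" : PP
    [3,4] "cat" : (S\N)\PP

S\N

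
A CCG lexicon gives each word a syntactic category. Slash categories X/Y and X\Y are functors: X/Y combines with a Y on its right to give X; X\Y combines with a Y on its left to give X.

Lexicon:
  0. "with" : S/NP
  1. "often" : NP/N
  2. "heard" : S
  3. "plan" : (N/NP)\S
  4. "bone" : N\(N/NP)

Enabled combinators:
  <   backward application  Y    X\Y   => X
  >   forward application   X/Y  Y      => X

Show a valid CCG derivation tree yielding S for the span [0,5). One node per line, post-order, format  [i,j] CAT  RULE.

[0,5] S   >
  [0,1] "with" : S/NP
  [1,5] NP   >
    [1,2] "often" : NP/N
    [2,5] N   <
      [2,4] N/NP   <
        [2,3] "heard" : S
        [3,4] "plan" : (N/NP)\S
      [4,5] "bone" : N\(N/NP)

[0,1] S/NP  lex  "with"
[1,2] NP/N  lex  "often"
[2,3] S  lex  "heard"
[3,4] (N/NP)\S  lex  "plan"
[2,4] N/NP  <  k=3
[4,5] N\(N/NP)  lex  "bone"
[2,5] N  <  k=4
[1,5] NP  >  k=2
[0,5] S  >  k=1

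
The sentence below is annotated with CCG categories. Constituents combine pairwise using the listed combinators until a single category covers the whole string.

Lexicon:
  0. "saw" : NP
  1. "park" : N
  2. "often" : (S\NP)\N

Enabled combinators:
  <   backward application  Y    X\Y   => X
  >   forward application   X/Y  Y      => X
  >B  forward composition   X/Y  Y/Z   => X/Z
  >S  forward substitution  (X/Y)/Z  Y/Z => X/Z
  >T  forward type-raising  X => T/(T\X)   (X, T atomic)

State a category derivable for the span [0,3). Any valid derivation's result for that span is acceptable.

[0,3] S   <
  [0,1] "saw" : NP
  [1,3] S\NP   <
    [1,2] "park" : N
    [2,3] "often" : (S\NP)\N

S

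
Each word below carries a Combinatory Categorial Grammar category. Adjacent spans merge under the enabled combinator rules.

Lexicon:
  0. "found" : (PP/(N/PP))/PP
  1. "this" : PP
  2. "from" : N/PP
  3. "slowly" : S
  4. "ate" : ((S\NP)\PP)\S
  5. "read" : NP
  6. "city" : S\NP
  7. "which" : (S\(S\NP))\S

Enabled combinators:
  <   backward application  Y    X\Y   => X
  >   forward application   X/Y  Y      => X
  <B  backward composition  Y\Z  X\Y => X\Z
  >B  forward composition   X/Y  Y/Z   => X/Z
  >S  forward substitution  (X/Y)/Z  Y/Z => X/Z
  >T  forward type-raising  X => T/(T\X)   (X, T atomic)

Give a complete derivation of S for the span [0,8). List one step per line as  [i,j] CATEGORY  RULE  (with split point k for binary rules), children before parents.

[0,8] S   <
  [0,5] S\NP   <
    [0,3] PP   >
      [0,2] PP/(N/PP)   >
        [0,1] "found" : (PP/(N/PP))/PP
        [1,2] "this" : PP
      [2,3] "from" : N/PP
    [3,5] (S\NP)\PP   <
      [3,4] "slowly" : S
      [4,5] "ate" : ((S\NP)\PP)\S
  [5,8] S\(S\NP)   <
    [5,7] S   >
      [5,6] S/(S\NP)   >T
        [5,6] "read" : NP
      [6,7] "city" : S\NP
    [7,8] "which" : (S\(S\NP))\S

[0,1] (PP/(N/PP))/PP  lex  "found"
[1,2] PP  lex  "this"
[0,2] PP/(N/PP)  >  k=1
[2,3] N/PP  lex  "from"
[0,3] PP  >  k=2
[3,4] S  lex  "slowly"
[4,5] ((S\NP)\PP)\S  lex  "ate"
[3,5] (S\NP)\PP  <  k=4
[0,5] S\NP  <  k=3
[5,6] NP  lex  "read"
[5,6] S/(S\NP)  >T
[6,7] S\NP  lex  "city"
[5,7] S  >  k=6
[7,8] (S\(S\NP))\S  lex  "which"
[5,8] S\(S\NP)  <  k=7
[0,8] S  <  k=5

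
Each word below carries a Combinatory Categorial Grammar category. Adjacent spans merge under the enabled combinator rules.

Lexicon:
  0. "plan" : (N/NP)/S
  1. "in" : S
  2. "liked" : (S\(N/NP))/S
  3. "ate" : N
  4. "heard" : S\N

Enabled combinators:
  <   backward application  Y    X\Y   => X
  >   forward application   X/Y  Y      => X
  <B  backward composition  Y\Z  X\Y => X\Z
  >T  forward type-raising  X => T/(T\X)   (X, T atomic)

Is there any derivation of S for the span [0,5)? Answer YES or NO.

[0,5] S   <
  [0,2] N/NP   >
    [0,1] "plan" : (N/NP)/S
    [1,2] "in" : S
  [2,5] S\(N/NP)   >
    [2,3] "liked" : (S\(N/NP))/S
    [3,5] S   >
      [3,4] S/(S\N)   >T
        [3,4] "ate" : N
      [4,5] "heard" : S\N

YES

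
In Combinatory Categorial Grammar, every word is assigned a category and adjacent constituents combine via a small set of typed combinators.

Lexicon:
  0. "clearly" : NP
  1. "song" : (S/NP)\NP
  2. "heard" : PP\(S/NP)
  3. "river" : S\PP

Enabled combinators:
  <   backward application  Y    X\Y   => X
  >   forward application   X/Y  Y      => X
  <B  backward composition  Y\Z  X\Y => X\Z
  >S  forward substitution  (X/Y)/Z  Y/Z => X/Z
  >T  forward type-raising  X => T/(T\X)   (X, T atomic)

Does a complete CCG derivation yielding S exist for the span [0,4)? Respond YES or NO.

YES

[0,4] S   <
  [0,3] PP   <
    [0,2] S/NP   <
      [0,1] "clearly" : NP
      [1,2] "song" : (S/NP)\NP
    [2,3] "heard" : PP\(S/NP)
  [3,4] "river" : S\PP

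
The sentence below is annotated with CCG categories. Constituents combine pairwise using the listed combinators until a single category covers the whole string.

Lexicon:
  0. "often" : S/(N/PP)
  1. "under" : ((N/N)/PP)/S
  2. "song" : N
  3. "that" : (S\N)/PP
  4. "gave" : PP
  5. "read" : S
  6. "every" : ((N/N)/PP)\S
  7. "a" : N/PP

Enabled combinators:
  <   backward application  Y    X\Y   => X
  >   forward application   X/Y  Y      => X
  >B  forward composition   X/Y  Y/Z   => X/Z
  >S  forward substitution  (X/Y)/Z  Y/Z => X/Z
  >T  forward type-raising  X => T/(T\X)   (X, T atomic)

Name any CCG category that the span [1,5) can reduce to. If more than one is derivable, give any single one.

[0,8] S   >
  [0,1] "often" : S/(N/PP)
  [1,8] N/PP   >S
    [1,5] (N/N)/PP   >
      [1,2] "under" : ((N/N)/PP)/S
      [2,5] S   >
        [2,3] S/(S\N)   >T
          [2,3] "song" : N
        [3,5] S\N   >
          [3,4] "that" : (S\N)/PP
          [4,5] "gave" : PP
    [5,8] N/PP   >S
      [5,7] (N/N)/PP   <
        [5,6] "read" : S
        [6,7] "every" : ((N/N)/PP)\S
      [7,8] "a" : N/PP

(N/N)/PP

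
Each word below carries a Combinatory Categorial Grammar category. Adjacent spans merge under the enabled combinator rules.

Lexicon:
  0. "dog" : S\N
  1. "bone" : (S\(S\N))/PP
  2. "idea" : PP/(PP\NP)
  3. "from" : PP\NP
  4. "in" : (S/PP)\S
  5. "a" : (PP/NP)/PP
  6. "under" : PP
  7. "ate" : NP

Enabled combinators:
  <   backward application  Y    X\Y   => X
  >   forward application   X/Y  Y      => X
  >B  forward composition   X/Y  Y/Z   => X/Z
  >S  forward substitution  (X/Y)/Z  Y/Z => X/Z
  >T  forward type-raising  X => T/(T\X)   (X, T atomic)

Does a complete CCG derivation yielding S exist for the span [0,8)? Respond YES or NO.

[0,8] S   >
  [0,5] S/PP   <
    [0,4] S   <
      [0,1] "dog" : S\N
      [1,4] S\(S\N)   >
        [1,2] "bone" : (S\(S\N))/PP
        [2,4] PP   >
          [2,3] "idea" : PP/(PP\NP)
          [3,4] "from" : PP\NP
    [4,5] "in" : (S/PP)\S
  [5,8] PP   >
    [5,7] PP/NP   >
      [5,6] "a" : (PP/NP)/PP
      [6,7] "under" : PP
    [7,8] "ate" : NP

YES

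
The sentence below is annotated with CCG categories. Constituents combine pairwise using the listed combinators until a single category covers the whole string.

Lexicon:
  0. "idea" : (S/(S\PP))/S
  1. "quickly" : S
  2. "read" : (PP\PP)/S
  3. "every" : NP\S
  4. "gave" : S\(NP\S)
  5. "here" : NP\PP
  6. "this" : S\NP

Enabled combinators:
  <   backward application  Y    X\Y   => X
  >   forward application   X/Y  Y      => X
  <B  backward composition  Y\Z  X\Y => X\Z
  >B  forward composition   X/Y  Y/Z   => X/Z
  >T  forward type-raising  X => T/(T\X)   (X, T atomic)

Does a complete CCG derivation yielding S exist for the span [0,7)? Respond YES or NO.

[0,7] S   >
  [0,2] S/(S\PP)   >
    [0,1] "idea" : (S/(S\PP))/S
    [1,2] "quickly" : S
  [2,7] S\PP   <B
    [2,5] PP\PP   >
      [2,3] "read" : (PP\PP)/S
      [3,5] S   <
        [3,4] "every" : NP\S
        [4,5] "gave" : S\(NP\S)
    [5,7] S\PP   <B
      [5,6] "here" : NP\PP
      [6,7] "this" : S\NP

YES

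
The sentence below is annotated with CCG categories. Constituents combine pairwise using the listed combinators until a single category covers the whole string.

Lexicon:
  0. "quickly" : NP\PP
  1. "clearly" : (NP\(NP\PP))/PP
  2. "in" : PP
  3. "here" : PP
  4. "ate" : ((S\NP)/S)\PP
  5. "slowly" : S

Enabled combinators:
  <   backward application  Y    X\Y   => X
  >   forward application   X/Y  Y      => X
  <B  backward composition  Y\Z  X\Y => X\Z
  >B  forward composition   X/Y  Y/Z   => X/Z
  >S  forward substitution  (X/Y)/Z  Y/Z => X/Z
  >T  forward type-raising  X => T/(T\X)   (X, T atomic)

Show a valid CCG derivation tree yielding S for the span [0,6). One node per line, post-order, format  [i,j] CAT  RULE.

[0,6] S   <
  [0,3] NP   <
    [0,1] "quickly" : NP\PP
    [1,3] NP\(NP\PP)   >
      [1,2] "clearly" : (NP\(NP\PP))/PP
      [2,3] "in" : PP
  [3,6] S\NP   >
    [3,5] (S\NP)/S   <
      [3,4] "here" : PP
      [4,5] "ate" : ((S\NP)/S)\PP
    [5,6] "slowly" : S

[0,1] NP\PP  lex  "quickly"
[1,2] (NP\(NP\PP))/PP  lex  "clearly"
[2,3] PP  lex  "in"
[1,3] NP\(NP\PP)  >  k=2
[0,3] NP  <  k=1
[3,4] PP  lex  "here"
[4,5] ((S\NP)/S)\PP  lex  "ate"
[3,5] (S\NP)/S  <  k=4
[5,6] S  lex  "slowly"
[3,6] S\NP  >  k=5
[0,6] S  <  k=3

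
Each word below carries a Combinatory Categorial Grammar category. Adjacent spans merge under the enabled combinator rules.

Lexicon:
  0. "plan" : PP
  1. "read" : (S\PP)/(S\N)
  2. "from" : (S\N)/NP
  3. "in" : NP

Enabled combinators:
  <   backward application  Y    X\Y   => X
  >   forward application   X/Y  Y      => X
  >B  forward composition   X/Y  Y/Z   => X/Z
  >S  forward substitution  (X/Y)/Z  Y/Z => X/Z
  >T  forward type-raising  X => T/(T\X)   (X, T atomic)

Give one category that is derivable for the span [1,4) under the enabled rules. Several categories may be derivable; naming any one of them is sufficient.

[0,4] S   >
  [0,1] S/(S\PP)   >T
    [0,1] "plan" : PP
  [1,4] S\PP   >
    [1,2] "read" : (S\PP)/(S\N)
    [2,4] S\N   >
      [2,3] "from" : (S\N)/NP
      [3,4] "in" : NP

S\PP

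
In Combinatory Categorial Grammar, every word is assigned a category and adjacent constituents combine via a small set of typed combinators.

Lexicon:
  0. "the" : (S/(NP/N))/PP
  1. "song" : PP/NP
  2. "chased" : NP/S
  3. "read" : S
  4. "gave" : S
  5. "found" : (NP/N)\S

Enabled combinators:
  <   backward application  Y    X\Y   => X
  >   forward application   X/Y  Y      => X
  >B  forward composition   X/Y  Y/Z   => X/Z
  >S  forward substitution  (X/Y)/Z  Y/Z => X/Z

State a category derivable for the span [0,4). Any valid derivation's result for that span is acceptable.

S/(NP/N)

[0,6] S   >
  [0,4] S/(NP/N)   >
    [0,1] "the" : (S/(NP/N))/PP
    [1,4] PP   >
      [1,2] "song" : PP/NP
      [2,4] NP   >
        [2,3] "chased" : NP/S
        [3,4] "read" : S
  [4,6] NP/N   <
    [4,5] "gave" : S
    [5,6] "found" : (NP/N)\S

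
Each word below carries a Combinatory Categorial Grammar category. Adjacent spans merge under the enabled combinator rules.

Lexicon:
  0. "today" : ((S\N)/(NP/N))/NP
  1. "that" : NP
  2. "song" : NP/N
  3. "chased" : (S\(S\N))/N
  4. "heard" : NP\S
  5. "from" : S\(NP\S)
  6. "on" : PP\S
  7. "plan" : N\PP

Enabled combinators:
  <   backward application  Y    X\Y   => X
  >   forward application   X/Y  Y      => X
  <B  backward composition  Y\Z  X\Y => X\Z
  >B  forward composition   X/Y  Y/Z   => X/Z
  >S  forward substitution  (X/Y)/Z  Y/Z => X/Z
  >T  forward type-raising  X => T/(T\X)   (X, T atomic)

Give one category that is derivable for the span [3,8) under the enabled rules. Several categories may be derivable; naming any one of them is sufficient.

[0,8] S   <
  [0,3] S\N   >
    [0,2] (S\N)/(NP/N)   >
      [0,1] "today" : ((S\N)/(NP/N))/NP
      [1,2] "that" : NP
    [2,3] "song" : NP/N
  [3,8] S\(S\N)   >
    [3,4] "chased" : (S\(S\N))/N
    [4,8] N   <
      [4,7] PP   <
        [4,6] S   <
          [4,5] "heard" : NP\S
          [5,6] "from" : S\(NP\S)
        [6,7] "on" : PP\S
      [7,8] "plan" : N\PP

S\(S\N)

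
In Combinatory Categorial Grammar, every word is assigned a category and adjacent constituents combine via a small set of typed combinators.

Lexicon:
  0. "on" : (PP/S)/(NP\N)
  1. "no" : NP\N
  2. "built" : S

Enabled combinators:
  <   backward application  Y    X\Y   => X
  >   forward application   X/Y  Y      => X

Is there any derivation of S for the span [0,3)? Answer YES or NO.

NO

(PP/S)/(NP\N) NP\N S
CKY chart[0,3] = {PP}; S ∉ chart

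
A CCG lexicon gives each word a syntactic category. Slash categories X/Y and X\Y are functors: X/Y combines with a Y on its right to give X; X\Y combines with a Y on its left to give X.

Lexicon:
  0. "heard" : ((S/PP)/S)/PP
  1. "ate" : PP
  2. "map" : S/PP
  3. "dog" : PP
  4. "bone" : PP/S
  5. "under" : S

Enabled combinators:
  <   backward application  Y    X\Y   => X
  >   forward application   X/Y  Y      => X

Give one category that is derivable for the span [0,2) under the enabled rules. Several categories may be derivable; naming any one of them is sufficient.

[0,6] S   >
  [0,4] S/PP   >
    [0,2] (S/PP)/S   >
      [0,1] "heard" : ((S/PP)/S)/PP
      [1,2] "ate" : PP
    [2,4] S   >
      [2,3] "map" : S/PP
      [3,4] "dog" : PP
  [4,6] PP   >
    [4,5] "bone" : PP/S
    [5,6] "under" : S

(S/PP)/S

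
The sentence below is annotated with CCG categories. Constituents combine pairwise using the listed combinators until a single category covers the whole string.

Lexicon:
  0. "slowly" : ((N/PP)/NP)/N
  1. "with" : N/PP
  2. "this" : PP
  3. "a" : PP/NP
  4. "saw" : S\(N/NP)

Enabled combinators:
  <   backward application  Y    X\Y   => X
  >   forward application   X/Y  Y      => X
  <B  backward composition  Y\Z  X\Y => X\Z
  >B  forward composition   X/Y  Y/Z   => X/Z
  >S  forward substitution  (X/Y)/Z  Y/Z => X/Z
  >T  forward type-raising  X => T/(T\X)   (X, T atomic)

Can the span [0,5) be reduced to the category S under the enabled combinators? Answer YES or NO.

[0,5] S   <
  [0,4] N/NP   >S
    [0,3] (N/PP)/NP   >
      [0,1] "slowly" : ((N/PP)/NP)/N
      [1,3] N   >
        [1,2] "with" : N/PP
        [2,3] "this" : PP
    [3,4] "a" : PP/NP
  [4,5] "saw" : S\(N/NP)

YES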